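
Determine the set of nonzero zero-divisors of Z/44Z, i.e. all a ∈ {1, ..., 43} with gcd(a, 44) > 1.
An element a ∈ Z/44Z (with a ≠ 0) is a zero-divisor iff gcd(a, 44) > 1 (because a is a unit precisely when gcd(a, n) = 1, and in Z/nZ every nonzero, non-unit element is a zero-divisor). Scan a = 1, ..., 43 and keep those with gcd(a, 44) > 1:
  gcd(2, 44) = 2, gcd(4, 44) = 4, gcd(6, 44) = 2, gcd(8, 44) = 4, gcd(10, 44) = 2, gcd(11, 44) = 11, gcd(12, 44) = 4, gcd(14, 44) = 2, gcd(16, 44) = 4, gcd(18, 44) = 2, gcd(20, 44) = 4, gcd(22, 44) = 22, gcd(24, 44) = 4, gcd(26, 44) = 2, gcd(28, 44) = 4, gcd(30, 44) = 2, gcd(32, 44) = 4, gcd(33, 44) = 11, gcd(34, 44) = 2, gcd(36, 44) = 4, gcd(38, 44) = 2, gcd(40, 44) = 4, gcd(42, 44) = 2.
All other a ∈ {1, ..., 43} have gcd(a, 44) = 1 and are units. So the nonzero zero-divisors are exactly the 23 values of a appearing in this scan.

Final answer: nonzero zero-divisors of Z/44Z = {2, 4, 6, 8, 10, 11, 12, 14, 16, 18, 20, 22, 24, 26, 28, 30, 32, 33, 34, 36, 38, 40, 42}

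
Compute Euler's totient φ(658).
φ is multiplicative, with φ(p^e) = p^e − p^(e−1). Factorise 658 = 2 · 7 · 47. Then
  φ(658) = (2 − 1) · (7 − 1) · (47 − 1) = 1 · 6 · 46 = 276.

Final answer: φ(658) = 276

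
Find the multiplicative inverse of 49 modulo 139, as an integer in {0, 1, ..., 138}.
Apply the extended Euclidean algorithm to (139, 49), tracking rows (r, s, t) with s·139 + t·49 = r. Each division r_prev = q·r_cur + r_new produces the new row as (previous row) − q·(current row):
  row A: (139, 1, 0)   [1·139 + 0·49 = 139]
  row B: (49, 0, 1)   [0·139 + 1·49 = 49]
  139 = 2·49 + 41   → row C = row A − 2·row B = (41, 1, −2)   [check: 1·139 − 2·49 = 41]
  49 = 1·41 + 8   → row D = row B − 1·row C = (8, −1, 3)   [check: −1·139 + 3·49 = 8]
  41 = 5·8 + 1   → row E = row C − 5·row D = (1, 6, −17)   [check: 6·139 − 17·49 = 1]
  8 = 8·1 + 0   → remainder 0, stop. gcd = 1 (last nonzero row E).
The gcd is 1, so 49 is invertible mod 139. The last nonzero row gives 6·139 − 17·49 = 1, so t = −17. So 49^(−1) ≡ −17 ≡ 122 (mod 139). Verify: 49 · 122 = 5978 ≡ 1 (mod 139). ✓

Final answer: 49^(−1) ≡ 122 (mod 139)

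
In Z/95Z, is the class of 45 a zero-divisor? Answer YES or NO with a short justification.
gcd(45, 95) = 5 > 1, so 45 is not a unit in Z/95Z. In Z/nZ every nonzero non-unit is a zero-divisor: explicitly, take b = 95/gcd = 19 ≠ 0 (mod 95); then 45·19 = 855 = 9·95, i.e. 45·19 ≡ 0 (mod 95). So 45 is a zero-divisor.

Final answer: YES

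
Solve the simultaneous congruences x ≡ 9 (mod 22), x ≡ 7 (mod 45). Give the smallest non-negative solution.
The moduli 22, 45 are pairwise coprime, so by the CRT there is a unique solution mod 22·45 = 990.
Solve by successive substitution. Start with x ≡ 9 (mod 22).
  Combine with x ≡ 7 (mod 45): write x = 9 + 22·t and require 9 + 22·t ≡ 7 (mod 45), i.e. 22·t ≡ 7 − 9 ≡ 43 (mod 45). Since 22^(−1) ≡ 43 (mod 45), t ≡ 43·43 ≡ 4 (mod 45). So x ≡ 9 + 22·4 = 97 (mod 990).
Unique solution in [0, 990): x = 97.

Final answer: x ≡ 97 (mod 990); the representative in [0, 990) is 97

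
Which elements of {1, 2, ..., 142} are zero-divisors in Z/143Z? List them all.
An element a ∈ Z/143Z (with a ≠ 0) is a zero-divisor iff gcd(a, 143) > 1 (because a is a unit precisely when gcd(a, n) = 1, and in Z/nZ every nonzero, non-unit element is a zero-divisor). Scan a = 1, ..., 142 and keep those with gcd(a, 143) > 1:
  gcd(11, 143) = 11, gcd(13, 143) = 13, gcd(22, 143) = 11, gcd(26, 143) = 13, gcd(33, 143) = 11, gcd(39, 143) = 13, gcd(44, 143) = 11, gcd(52, 143) = 13, gcd(55, 143) = 11, gcd(65, 143) = 13, gcd(66, 143) = 11, gcd(77, 143) = 11, gcd(78, 143) = 13, gcd(88, 143) = 11, gcd(91, 143) = 13, gcd(99, 143) = 11, gcd(104, 143) = 13, gcd(110, 143) = 11, gcd(117, 143) = 13, gcd(121, 143) = 11, gcd(130, 143) = 13, gcd(132, 143) = 11.
All other a ∈ {1, ..., 142} have gcd(a, 143) = 1 and are units. So the nonzero zero-divisors are exactly the 22 values of a appearing in this scan.

Final answer: nonzero zero-divisors of Z/143Z = {11, 13, 22, 26, 33, 39, 44, 52, 55, 65, 66, 77, 78, 88, 91, 99, 104, 110, 117, 121, 130, 132}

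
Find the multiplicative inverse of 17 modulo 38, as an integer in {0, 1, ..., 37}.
Apply the extended Euclidean algorithm to (38, 17), tracking rows (r, s, t) with s·38 + t·17 = r. Each division r_prev = q·r_cur + r_new produces the new row as (previous row) − q·(current row):
  row A: (38, 1, 0)   [1·38 + 0·17 = 38]
  row B: (17, 0, 1)   [0·38 + 1·17 = 17]
  38 = 2·17 + 4   → row C = row A − 2·row B = (4, 1, −2)   [check: 1·38 − 2·17 = 4]
  17 = 4·4 + 1   → row D = row B − 4·row C = (1, −4, 9)   [check: −4·38 + 9·17 = 1]
  4 = 4·1 + 0   → remainder 0, stop. gcd = 1 (last nonzero row D).
The gcd is 1, so 17 is invertible mod 38. The last nonzero row gives −4·38 + 9·17 = 1, so t = 9. So 17^(−1) ≡ 9 (mod 38). Verify: 17 · 9 = 153 ≡ 1 (mod 38). ✓

Final answer: 17^(−1) ≡ 9 (mod 38)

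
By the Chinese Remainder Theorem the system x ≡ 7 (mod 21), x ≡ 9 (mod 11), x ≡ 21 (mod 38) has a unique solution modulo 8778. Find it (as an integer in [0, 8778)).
x ≡ 1351 (mod 8778); the representative in [0, 8778) is 1351

The moduli 21, 11, 38 are pairwise coprime, so by the CRT there is a unique solution mod 21·11·38 = 8778.
Solve by successive substitution. Start with x ≡ 7 (mod 21).
  Combine with x ≡ 9 (mod 11): write x = 7 + 21·t and require 7 + 21·t ≡ 9 (mod 11), i.e. 21·t ≡ 9 − 7 ≡ 2 (mod 11). Since 21^(−1) ≡ 10 (mod 11) (21 ≡ 10 (mod 11)), t ≡ 10·2 ≡ 9 (mod 11). So x ≡ 7 + 21·9 = 196 (mod 231).
  Combine with x ≡ 21 (mod 38): write x = 196 + 231·t and require 196 + 231·t ≡ 21 (mod 38), i.e. 231·t ≡ 21 − 196 ≡ 15 (mod 38). Since 231^(−1) ≡ 13 (mod 38) (231 ≡ 3 (mod 38)), t ≡ 13·15 ≡ 5 (mod 38). So x ≡ 196 + 231·5 = 1351 (mod 8778).
Unique solution in [0, 8778): x = 1351.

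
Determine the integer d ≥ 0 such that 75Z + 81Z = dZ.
(75, 81) = (3); d = 3

In the PID Z, (a, b) is generated by gcd(a, b). Compute gcd(81, 75) with the extended Euclidean algorithm, tracking rows (r, s, t) with s·81 + t·75 = r:
  row A: (81, 1, 0)   [1·81 + 0·75 = 81]
  row B: (75, 0, 1)   [0·81 + 1·75 = 75]
  81 = 1·75 + 6   → row C = row A − 1·row B = (6, 1, −1)   [check: 1·81 − 1·75 = 6]
  75 = 12·6 + 3   → row D = row B − 12·row C = (3, −12, 13)   [check: −12·81 + 13·75 = 3]
  6 = 2·3 + 0   → remainder 0, stop. gcd = 3 (last nonzero row D).
So gcd(75, 81) = 3, with Bézout identity −12·81 + 13·75 = 3. Containment (⊇): the Bézout identity exhibits 3 as an element of (75, 81), giving (3) ⊆ (75, 81). Containment (⊆): since 3 | 75 and 3 | 81 (75 = 3·25, 81 = 3·27), every Z-linear combination of 75 and 81 is divisible by 3, so (75, 81) ⊆ (3). Therefore (75, 81) = (3), d = 3.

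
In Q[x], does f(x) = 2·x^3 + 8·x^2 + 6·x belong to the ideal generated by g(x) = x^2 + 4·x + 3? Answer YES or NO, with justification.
YES

In Q[x] the ideal (g) consists of all multiples of g, so f ∈ (g) iff g | f, i.e. iff the remainder of f on division by g is 0. Divide f by g (g is monic, so eliminate the leading term of the running remainder at each step):
  leading term 2·x^3: subtract (2·x)·g(x) = 2·x^3 + 8·x^2 + 6·x, leaving 0
The remainder is 0, so f(x) = g(x) · h(x) with h(x) = 2·x. Hence g | f, i.e. f ∈ (g).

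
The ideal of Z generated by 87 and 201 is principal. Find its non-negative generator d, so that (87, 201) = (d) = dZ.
(87, 201) = (3); d = 3

In the PID Z, (a, b) is generated by gcd(a, b). Compute gcd(201, 87) with the extended Euclidean algorithm, tracking rows (r, s, t) with s·201 + t·87 = r:
  row A: (201, 1, 0)   [1·201 + 0·87 = 201]
  row B: (87, 0, 1)   [0·201 + 1·87 = 87]
  201 = 2·87 + 27   → row C = row A − 2·row B = (27, 1, −2)   [check: 1·201 − 2·87 = 27]
  87 = 3·27 + 6   → row D = row B − 3·row C = (6, −3, 7)   [check: −3·201 + 7·87 = 6]
  27 = 4·6 + 3   → row E = row C − 4·row D = (3, 13, −30)   [check: 13·201 − 30·87 = 3]
  6 = 2·3 + 0   → remainder 0, stop. gcd = 3 (last nonzero row E).
So gcd(87, 201) = 3, with Bézout identity 13·201 − 30·87 = 3. Containment (⊇): the Bézout identity exhibits 3 as an element of (87, 201), giving (3) ⊆ (87, 201). Containment (⊆): since 3 | 87 and 3 | 201 (87 = 3·29, 201 = 3·67), every Z-linear combination of 87 and 201 is divisible by 3, so (87, 201) ⊆ (3). Therefore (87, 201) = (3), d = 3.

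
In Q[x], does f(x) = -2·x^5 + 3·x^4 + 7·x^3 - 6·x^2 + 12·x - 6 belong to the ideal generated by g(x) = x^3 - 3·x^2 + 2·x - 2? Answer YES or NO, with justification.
In Q[x] the ideal (g) consists of all multiples of g, so f ∈ (g) iff g | f, i.e. iff the remainder of f on division by g is 0. Divide f by g (g is monic, so eliminate the leading term of the running remainder at each step):
  leading term -2·x^5: subtract (-2·x^2)·g(x) = -2·x^5 + 6·x^4 - 4·x^3 + 4·x^2, leaving -3·x^4 + 11·x^3 - 10·x^2 + 12·x - 6
  leading term -3·x^4: subtract (-3·x)·g(x) = -3·x^4 + 9·x^3 - 6·x^2 + 6·x, leaving 2·x^3 - 4·x^2 + 6·x - 6
  leading term 2·x^3: subtract (2)·g(x) = 2·x^3 - 6·x^2 + 4·x - 4, leaving 2·x^2 + 2·x - 2
The remainder r(x) = 2·x^2 + 2·x - 2 ≠ 0 (and deg r < deg g), so g ∤ f, i.e. f ∉ (g).

Final answer: NO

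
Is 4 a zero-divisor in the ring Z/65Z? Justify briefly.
gcd(4, 65) = 1, so 4 is a unit in Z/65Z (it has a multiplicative inverse). A unit cannot be a zero-divisor: if 4·b ≡ 0 then multiplying both sides by 4^(−1) gives b ≡ 0. So 4 is not a zero-divisor.

Final answer: NO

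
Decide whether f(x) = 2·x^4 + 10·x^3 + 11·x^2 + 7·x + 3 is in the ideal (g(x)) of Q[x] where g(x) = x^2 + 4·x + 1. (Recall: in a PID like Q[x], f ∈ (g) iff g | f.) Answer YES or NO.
NO

In Q[x] the ideal (g) consists of all multiples of g, so f ∈ (g) iff g | f, i.e. iff the remainder of f on division by g is 0. Divide f by g (g is monic, so eliminate the leading term of the running remainder at each step):
  leading term 2·x^4: subtract (2·x^2)·g(x) = 2·x^4 + 8·x^3 + 2·x^2, leaving 2·x^3 + 9·x^2 + 7·x + 3
  leading term 2·x^3: subtract (2·x)·g(x) = 2·x^3 + 8·x^2 + 2·x, leaving x^2 + 5·x + 3
  leading term x^2: subtract (1)·g(x) = x^2 + 4·x + 1, leaving x + 2
The remainder r(x) = x + 2 ≠ 0 (and deg r < deg g), so g ∤ f, i.e. f ∉ (g).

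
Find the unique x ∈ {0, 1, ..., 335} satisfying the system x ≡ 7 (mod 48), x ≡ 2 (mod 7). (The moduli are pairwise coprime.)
The moduli 48, 7 are pairwise coprime, so by the CRT there is a unique solution mod 48·7 = 336.
Solve by successive substitution. Start with x ≡ 7 (mod 48).
  Combine with x ≡ 2 (mod 7): write x = 7 + 48·t and require 7 + 48·t ≡ 2 (mod 7), i.e. 48·t ≡ 2 − 7 ≡ 2 (mod 7). Since 48^(−1) ≡ 6 (mod 7) (48 ≡ 6 (mod 7)), t ≡ 6·2 ≡ 5 (mod 7). So x ≡ 7 + 48·5 = 247 (mod 336).
Unique solution in [0, 336): x = 247.

Final answer: x ≡ 247 (mod 336); the representative in [0, 336) is 247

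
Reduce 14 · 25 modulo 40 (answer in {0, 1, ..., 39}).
30

Both factors are already reduced mod 40. 14 · 25 = 350. Dividing by 40: 350 = 8·40 + 30. So (14 · 25) mod 40 = 30.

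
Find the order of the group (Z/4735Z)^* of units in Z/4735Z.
|(Z/4735Z)^*| = 3784

(Z/4735Z)^* consists of the classes a with gcd(a, 4735) = 1, so its order is φ(4735). φ is multiplicative, with φ(p^e) = p^e − p^(e−1). Factorise 4735 = 5 · 947. Then
  φ(4735) = (5 − 1) · (947 − 1) = 4 · 946 = 3784.
Thus |(Z/4735Z)^*| = 3784.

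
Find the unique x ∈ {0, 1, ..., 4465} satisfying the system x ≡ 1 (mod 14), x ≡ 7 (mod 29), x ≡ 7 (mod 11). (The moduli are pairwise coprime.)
The moduli 14, 29, 11 are pairwise coprime, so by the CRT there is a unique solution mod 14·29·11 = 4466.
Solve by successive substitution. Start with x ≡ 1 (mod 14).
  Combine with x ≡ 7 (mod 29): write x = 1 + 14·t and require 1 + 14·t ≡ 7 (mod 29), i.e. 14·t ≡ 7 − 1 ≡ 6 (mod 29). Since 14^(−1) ≡ 27 (mod 29), t ≡ 27·6 ≡ 17 (mod 29). So x ≡ 1 + 14·17 = 239 (mod 406).
  Combine with x ≡ 7 (mod 11): write x = 239 + 406·t and require 239 + 406·t ≡ 7 (mod 11), i.e. 406·t ≡ 7 − 239 ≡ 10 (mod 11). Since 406^(−1) ≡ 10 (mod 11) (406 ≡ 10 (mod 11)), t ≡ 10·10 ≡ 1 (mod 11). So x ≡ 239 + 406·1 = 645 (mod 4466).
Unique solution in [0, 4466): x = 645.

Final answer: x ≡ 645 (mod 4466); the representative in [0, 4466) is 645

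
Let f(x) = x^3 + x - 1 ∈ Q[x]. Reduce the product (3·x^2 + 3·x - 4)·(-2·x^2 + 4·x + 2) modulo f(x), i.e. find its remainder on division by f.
a · b ≡ 32·x^2 - 22·x - 2 (mod f(x))

First multiply in Q[x] without reducing: a · b = -6·x^4 + 6·x^3 + 26·x^2 - 10·x - 8. Now divide by f(x) = x^3 + x - 1, eliminating the leading term at each step:
  leading term -6·x^4: subtract (-6·x)·f(x) = -6·x^4 - 6·x^2 + 6·x, leaving 6·x^3 + 32·x^2 - 16·x - 8
  leading term 6·x^3: subtract (6)·f(x) = 6·x^3 + 6·x - 6, leaving 32·x^2 - 22·x - 2
The degree is now < 3, so this is the remainder. Hence a · b ≡ 32·x^2 - 22·x - 2 in Q[x]/(f).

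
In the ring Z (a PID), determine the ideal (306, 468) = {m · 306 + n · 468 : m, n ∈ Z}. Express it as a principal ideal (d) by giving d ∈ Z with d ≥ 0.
(306, 468) = (18); d = 18

In the PID Z, (a, b) is generated by gcd(a, b). Compute gcd(468, 306) with the extended Euclidean algorithm, tracking rows (r, s, t) with s·468 + t·306 = r:
  row A: (468, 1, 0)   [1·468 + 0·306 = 468]
  row B: (306, 0, 1)   [0·468 + 1·306 = 306]
  468 = 1·306 + 162   → row C = row A − 1·row B = (162, 1, −1)   [check: 1·468 − 1·306 = 162]
  306 = 1·162 + 144   → row D = row B − 1·row C = (144, −1, 2)   [check: −1·468 + 2·306 = 144]
  162 = 1·144 + 18   → row E = row C − 1·row D = (18, 2, −3)   [check: 2·468 − 3·306 = 18]
  144 = 8·18 + 0   → remainder 0, stop. gcd = 18 (last nonzero row E).
So gcd(306, 468) = 18, with Bézout identity 2·468 − 3·306 = 18. Containment (⊇): the Bézout identity exhibits 18 as an element of (306, 468), giving (18) ⊆ (306, 468). Containment (⊆): since 18 | 306 and 18 | 468 (306 = 18·17, 468 = 18·26), every Z-linear combination of 306 and 468 is divisible by 18, so (306, 468) ⊆ (18). Therefore (306, 468) = (18), d = 18.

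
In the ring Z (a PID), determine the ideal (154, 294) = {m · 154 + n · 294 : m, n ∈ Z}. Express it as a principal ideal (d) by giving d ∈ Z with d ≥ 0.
In the PID Z, (a, b) is generated by gcd(a, b). Compute gcd(294, 154) with the extended Euclidean algorithm, tracking rows (r, s, t) with s·294 + t·154 = r:
  row A: (294, 1, 0)   [1·294 + 0·154 = 294]
  row B: (154, 0, 1)   [0·294 + 1·154 = 154]
  294 = 1·154 + 140   → row C = row A − 1·row B = (140, 1, −1)   [check: 1·294 − 1·154 = 140]
  154 = 1·140 + 14   → row D = row B − 1·row C = (14, −1, 2)   [check: −1·294 + 2·154 = 14]
  140 = 10·14 + 0   → remainder 0, stop. gcd = 14 (last nonzero row D).
So gcd(154, 294) = 14, with Bézout identity −1·294 + 2·154 = 14. Containment (⊇): the Bézout identity exhibits 14 as an element of (154, 294), giving (14) ⊆ (154, 294). Containment (⊆): since 14 | 154 and 14 | 294 (154 = 14·11, 294 = 14·21), every Z-linear combination of 154 and 294 is divisible by 14, so (154, 294) ⊆ (14). Therefore (154, 294) = (14), d = 14.

Final answer: (154, 294) = (14); d = 14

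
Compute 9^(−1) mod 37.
9^(−1) ≡ 33 (mod 37)

Apply the extended Euclidean algorithm to (37, 9), tracking rows (r, s, t) with s·37 + t·9 = r. Each division r_prev = q·r_cur + r_new produces the new row as (previous row) − q·(current row):
  row A: (37, 1, 0)   [1·37 + 0·9 = 37]
  row B: (9, 0, 1)   [0·37 + 1·9 = 9]
  37 = 4·9 + 1   → row C = row A − 4·row B = (1, 1, −4)   [check: 1·37 − 4·9 = 1]
  9 = 9·1 + 0   → remainder 0, stop. gcd = 1 (last nonzero row C).
The gcd is 1, so 9 is invertible mod 37. The last nonzero row gives 1·37 − 4·9 = 1, so t = −4. So 9^(−1) ≡ −4 ≡ 33 (mod 37). Verify: 9 · 33 = 297 ≡ 1 (mod 37). ✓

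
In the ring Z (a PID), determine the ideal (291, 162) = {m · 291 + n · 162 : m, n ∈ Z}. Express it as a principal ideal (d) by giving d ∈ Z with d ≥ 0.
(291, 162) = (3); d = 3

In the PID Z, (a, b) is generated by gcd(a, b). Compute gcd(291, 162) with the extended Euclidean algorithm, tracking rows (r, s, t) with s·291 + t·162 = r:
  row A: (291, 1, 0)   [1·291 + 0·162 = 291]
  row B: (162, 0, 1)   [0·291 + 1·162 = 162]
  291 = 1·162 + 129   → row C = row A − 1·row B = (129, 1, −1)   [check: 1·291 − 1·162 = 129]
  162 = 1·129 + 33   → row D = row B − 1·row C = (33, −1, 2)   [check: −1·291 + 2·162 = 33]
  129 = 3·33 + 30   → row E = row C − 3·row D = (30, 4, −7)   [check: 4·291 − 7·162 = 30]
  33 = 1·30 + 3   → row F = row D − 1·row E = (3, −5, 9)   [check: −5·291 + 9·162 = 3]
  30 = 10·3 + 0   → remainder 0, stop. gcd = 3 (last nonzero row F).
So gcd(291, 162) = 3, with Bézout identity −5·291 + 9·162 = 3. Containment (⊇): the Bézout identity exhibits 3 as an element of (291, 162), giving (3) ⊆ (291, 162). Containment (⊆): since 3 | 291 and 3 | 162 (291 = 3·97, 162 = 3·54), every Z-linear combination of 291 and 162 is divisible by 3, so (291, 162) ⊆ (3). Therefore (291, 162) = (3), d = 3.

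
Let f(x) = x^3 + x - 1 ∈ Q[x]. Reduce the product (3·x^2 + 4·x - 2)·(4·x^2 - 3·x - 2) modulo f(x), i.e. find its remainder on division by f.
First multiply in Q[x] without reducing: a · b = 12·x^4 + 7·x^3 - 26·x^2 - 2·x + 4. Now divide by f(x) = x^3 + x - 1, eliminating the leading term at each step:
  leading term 12·x^4: subtract (12·x)·f(x) = 12·x^4 + 12·x^2 - 12·x, leaving 7·x^3 - 38·x^2 + 10·x + 4
  leading term 7·x^3: subtract (7)·f(x) = 7·x^3 + 7·x - 7, leaving -38·x^2 + 3·x + 11
The degree is now < 3, so this is the remainder. Hence a · b ≡ -38·x^2 + 3·x + 11 in Q[x]/(f).

Final answer: a · b ≡ -38·x^2 + 3·x + 11 (mod f(x))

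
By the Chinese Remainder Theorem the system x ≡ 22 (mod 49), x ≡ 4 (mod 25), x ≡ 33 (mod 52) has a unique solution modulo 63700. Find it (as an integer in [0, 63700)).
x ≡ 16829 (mod 63700); the representative in [0, 63700) is 16829

The moduli 49, 25, 52 are pairwise coprime, so by the CRT there is a unique solution mod 49·25·52 = 63700.
Solve by successive substitution. Start with x ≡ 22 (mod 49).
  Combine with x ≡ 4 (mod 25): write x = 22 + 49·t and require 22 + 49·t ≡ 4 (mod 25), i.e. 49·t ≡ 4 − 22 ≡ 7 (mod 25). Since 49^(−1) ≡ 24 (mod 25) (49 ≡ 24 (mod 25)), t ≡ 24·7 ≡ 18 (mod 25). So x ≡ 22 + 49·18 = 904 (mod 1225).
  Combine with x ≡ 33 (mod 52): write x = 904 + 1225·t and require 904 + 1225·t ≡ 33 (mod 52), i.e. 1225·t ≡ 33 − 904 ≡ 13 (mod 52). Since 1225^(−1) ≡ 9 (mod 52) (1225 ≡ 29 (mod 52)), t ≡ 9·13 ≡ 13 (mod 52). So x ≡ 904 + 1225·13 = 16829 (mod 63700).
Unique solution in [0, 63700): x = 16829.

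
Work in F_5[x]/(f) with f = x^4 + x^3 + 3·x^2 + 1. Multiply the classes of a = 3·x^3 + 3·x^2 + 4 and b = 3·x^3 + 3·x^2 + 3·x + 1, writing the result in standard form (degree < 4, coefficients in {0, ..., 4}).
a · b ≡ 3·x + 2 (mod f(x))

Multiply as integer polynomials: a · b = 9·x^6 + 18·x^5 + 18·x^4 + 24·x^3 + 15·x^2 + 12·x + 4. Reducing coefficients mod 5: a · b ≡ 4·x^6 + 3·x^5 + 3·x^4 + 4·x^3 + 2·x + 4. Now divide by f(x) = x^4 + x^3 + 3·x^2 + 1 in F_5[x], eliminating the leading term at each step:
  leading term 4·x^6: subtract (4·x^2)·f(x) = 4·x^6 + 4·x^5 + 2·x^4 + 4·x^2, leaving 4·x^5 + x^4 + 4·x^3 + x^2 + 2·x + 4 (coefficients mod 5)
  leading term 4·x^5: subtract (4·x)·f(x) = 4·x^5 + 4·x^4 + 2·x^3 + 4·x, leaving 2·x^4 + 2·x^3 + x^2 + 3·x + 4 (coefficients mod 5)
  leading term 2·x^4: subtract (2)·f(x) = 2·x^4 + 2·x^3 + x^2 + 2, leaving 3·x + 2 (coefficients mod 5)
The degree is now < 4, so this is the remainder. Hence a · b ≡ 3·x + 2 in F_5[x]/(f).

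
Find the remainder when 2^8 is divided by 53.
44

Use repeated squaring. Binary(8) = 1000. Walk through the bits of the exponent 8 left-to-right: at each bit after the leading one, square the running value, then multiply by 2 if the bit is 1 (always reducing mod 53):
  bit 1 = 1 (leading): start with 2.
  bit 2 = 0: square 2^2 = 4 (mod 53).
  bit 3 = 0: square 4^2 = 16 (mod 53).
  bit 4 = 0: square 16^2 = 256 ≡ 44 (mod 53).
Final value: 2^8 ≡ 44 (mod 53).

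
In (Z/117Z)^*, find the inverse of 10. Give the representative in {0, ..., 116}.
Apply the extended Euclidean algorithm to (117, 10), tracking rows (r, s, t) with s·117 + t·10 = r. Each division r_prev = q·r_cur + r_new produces the new row as (previous row) − q·(current row):
  row A: (117, 1, 0)   [1·117 + 0·10 = 117]
  row B: (10, 0, 1)   [0·117 + 1·10 = 10]
  117 = 11·10 + 7   → row C = row A − 11·row B = (7, 1, −11)   [check: 1·117 − 11·10 = 7]
  10 = 1·7 + 3   → row D = row B − 1·row C = (3, −1, 12)   [check: −1·117 + 12·10 = 3]
  7 = 2·3 + 1   → row E = row C − 2·row D = (1, 3, −35)   [check: 3·117 − 35·10 = 1]
  3 = 3·1 + 0   → remainder 0, stop. gcd = 1 (last nonzero row E).
The gcd is 1, so 10 is invertible mod 117. The last nonzero row gives 3·117 − 35·10 = 1, so t = −35. So 10^(−1) ≡ −35 ≡ 82 (mod 117). Verify: 10 · 82 = 820 ≡ 1 (mod 117). ✓

Final answer: 10^(−1) ≡ 82 (mod 117)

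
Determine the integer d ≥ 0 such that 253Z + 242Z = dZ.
(253, 242) = (11); d = 11

In the PID Z, (a, b) is generated by gcd(a, b). Compute gcd(253, 242) with the extended Euclidean algorithm, tracking rows (r, s, t) with s·253 + t·242 = r:
  row A: (253, 1, 0)   [1·253 + 0·242 = 253]
  row B: (242, 0, 1)   [0·253 + 1·242 = 242]
  253 = 1·242 + 11   → row C = row A − 1·row B = (11, 1, −1)   [check: 1·253 − 1·242 = 11]
  242 = 22·11 + 0   → remainder 0, stop. gcd = 11 (last nonzero row C).
So gcd(253, 242) = 11, with Bézout identity 1·253 − 1·242 = 11. Containment (⊇): the Bézout identity exhibits 11 as an element of (253, 242), giving (11) ⊆ (253, 242). Containment (⊆): since 11 | 253 and 11 | 242 (253 = 11·23, 242 = 11·22), every Z-linear combination of 253 and 242 is divisible by 11, so (253, 242) ⊆ (11). Therefore (253, 242) = (11), d = 11.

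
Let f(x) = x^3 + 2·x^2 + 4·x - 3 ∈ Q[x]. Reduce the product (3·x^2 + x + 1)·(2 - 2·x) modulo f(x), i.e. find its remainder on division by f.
First multiply in Q[x] without reducing: a · b = -6·x^3 + 4·x^2 + 2. Now divide by f(x) = x^3 + 2·x^2 + 4·x - 3, eliminating the leading term at each step:
  leading term -6·x^3: subtract (-6)·f(x) = -6·x^3 - 12·x^2 - 24·x + 18, leaving 16·x^2 + 24·x - 16
The degree is now < 3, so this is the remainder. Hence a · b ≡ 16·x^2 + 24·x - 16 in Q[x]/(f).

Final answer: a · b ≡ 16·x^2 + 24·x - 16 (mod f(x))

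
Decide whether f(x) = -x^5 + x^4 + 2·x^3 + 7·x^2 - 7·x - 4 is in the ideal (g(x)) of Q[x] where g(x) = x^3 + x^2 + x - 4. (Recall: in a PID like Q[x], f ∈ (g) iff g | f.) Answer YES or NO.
In Q[x] the ideal (g) consists of all multiples of g, so f ∈ (g) iff g | f, i.e. iff the remainder of f on division by g is 0. Divide f by g (g is monic, so eliminate the leading term of the running remainder at each step):
  leading term -x^5: subtract (-x^2)·g(x) = -x^5 - x^4 - x^3 + 4·x^2, leaving 2·x^4 + 3·x^3 + 3·x^2 - 7·x - 4
  leading term 2·x^4: subtract (2·x)·g(x) = 2·x^4 + 2·x^3 + 2·x^2 - 8·x, leaving x^3 + x^2 + x - 4
  leading term x^3: subtract (1)·g(x) = x^3 + x^2 + x - 4, leaving 0
The remainder is 0, so f(x) = g(x) · h(x) with h(x) = -x^2 + 2·x + 1. Hence g | f, i.e. f ∈ (g).

Final answer: YES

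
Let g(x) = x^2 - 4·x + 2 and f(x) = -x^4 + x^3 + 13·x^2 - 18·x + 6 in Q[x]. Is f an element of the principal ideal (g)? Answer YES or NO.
YES

In Q[x] the ideal (g) consists of all multiples of g, so f ∈ (g) iff g | f, i.e. iff the remainder of f on division by g is 0. Divide f by g (g is monic, so eliminate the leading term of the running remainder at each step):
  leading term -x^4: subtract (-x^2)·g(x) = -x^4 + 4·x^3 - 2·x^2, leaving -3·x^3 + 15·x^2 - 18·x + 6
  leading term -3·x^3: subtract (-3·x)·g(x) = -3·x^3 + 12·x^2 - 6·x, leaving 3·x^2 - 12·x + 6
  leading term 3·x^2: subtract (3)·g(x) = 3·x^2 - 12·x + 6, leaving 0
The remainder is 0, so f(x) = g(x) · h(x) with h(x) = -x^2 - 3·x + 3. Hence g | f, i.e. f ∈ (g).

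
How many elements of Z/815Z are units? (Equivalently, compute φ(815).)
An element a ∈ Z/815Z is a unit iff gcd(a, 815) = 1, so the number of units is φ(815). φ is multiplicative, with φ(p^e) = p^e − p^(e−1). Factorise 815 = 5 · 163. Then
  φ(815) = (5 − 1) · (163 − 1) = 4 · 162 = 648.

Final answer: Z/815Z has φ(815) = 648 units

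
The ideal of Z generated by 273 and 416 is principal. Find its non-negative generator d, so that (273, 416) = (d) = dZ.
(273, 416) = (13); d = 13

In the PID Z, (a, b) is generated by gcd(a, b). Compute gcd(416, 273) with the extended Euclidean algorithm, tracking rows (r, s, t) with s·416 + t·273 = r:
  row A: (416, 1, 0)   [1·416 + 0·273 = 416]
  row B: (273, 0, 1)   [0·416 + 1·273 = 273]
  416 = 1·273 + 143   → row C = row A − 1·row B = (143, 1, −1)   [check: 1·416 − 1·273 = 143]
  273 = 1·143 + 130   → row D = row B − 1·row C = (130, −1, 2)   [check: −1·416 + 2·273 = 130]
  143 = 1·130 + 13   → row E = row C − 1·row D = (13, 2, −3)   [check: 2·416 − 3·273 = 13]
  130 = 10·13 + 0   → remainder 0, stop. gcd = 13 (last nonzero row E).
So gcd(273, 416) = 13, with Bézout identity 2·416 − 3·273 = 13. Containment (⊇): the Bézout identity exhibits 13 as an element of (273, 416), giving (13) ⊆ (273, 416). Containment (⊆): since 13 | 273 and 13 | 416 (273 = 13·21, 416 = 13·32), every Z-linear combination of 273 and 416 is divisible by 13, so (273, 416) ⊆ (13). Therefore (273, 416) = (13), d = 13.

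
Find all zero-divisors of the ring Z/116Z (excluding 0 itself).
nonzero zero-divisors of Z/116Z = {2, 4, 6, 8, 10, 12, 14, 16, 18, 20, 22, 24, 26, 28, 29, 30, 32, 34, 36, 38, 40, 42, 44, 46, 48, 50, 52, 54, 56, 58, 60, 62, 64, 66, 68, 70, 72, 74, 76, 78, 80, 82, 84, 86, 87, 88, 90, 92, 94, 96, 98, 100, 102, 104, 106, 108, 110, 112, 114}

An element a ∈ Z/116Z (with a ≠ 0) is a zero-divisor iff gcd(a, 116) > 1 (because a is a unit precisely when gcd(a, n) = 1, and in Z/nZ every nonzero, non-unit element is a zero-divisor). Scan a = 1, ..., 115 and keep those with gcd(a, 116) > 1:
  gcd(2, 116) = 2, gcd(4, 116) = 4, gcd(6, 116) = 2, gcd(8, 116) = 4, gcd(10, 116) = 2, gcd(12, 116) = 4, gcd(14, 116) = 2, gcd(16, 116) = 4, gcd(18, 116) = 2, gcd(20, 116) = 4, gcd(22, 116) = 2, gcd(24, 116) = 4, gcd(26, 116) = 2, gcd(28, 116) = 4, gcd(29, 116) = 29, gcd(30, 116) = 2, gcd(32, 116) = 4, gcd(34, 116) = 2, gcd(36, 116) = 4, gcd(38, 116) = 2, gcd(40, 116) = 4, gcd(42, 116) = 2, gcd(44, 116) = 4, gcd(46, 116) = 2, gcd(48, 116) = 4, gcd(50, 116) = 2, gcd(52, 116) = 4, gcd(54, 116) = 2, gcd(56, 116) = 4, gcd(58, 116) = 58, gcd(60, 116) = 4, gcd(62, 116) = 2, gcd(64, 116) = 4, gcd(66, 116) = 2, gcd(68, 116) = 4, gcd(70, 116) = 2, gcd(72, 116) = 4, gcd(74, 116) = 2, gcd(76, 116) = 4, gcd(78, 116) = 2, gcd(80, 116) = 4, gcd(82, 116) = 2, gcd(84, 116) = 4, gcd(86, 116) = 2, gcd(87, 116) = 29, gcd(88, 116) = 4, gcd(90, 116) = 2, gcd(92, 116) = 4, gcd(94, 116) = 2, gcd(96, 116) = 4, gcd(98, 116) = 2, gcd(100, 116) = 4, gcd(102, 116) = 2, gcd(104, 116) = 4, gcd(106, 116) = 2, gcd(108, 116) = 4, gcd(110, 116) = 2, gcd(112, 116) = 4, gcd(114, 116) = 2.
All other a ∈ {1, ..., 115} have gcd(a, 116) = 1 and are units. So the nonzero zero-divisors are exactly the 59 values of a appearing in this scan.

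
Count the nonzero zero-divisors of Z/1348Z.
Z/1348Z has 675 nonzero zero-divisors

In Z/1348Z each nonzero element is either a unit (gcd with 1348 is 1) or a zero-divisor (gcd > 1). The number of units is φ(1348): factorise 1348 = 2^2 · 337, so φ(1348) = (2^2 − 2^1) · (337 − 1) = 2 · 336 = 672. The nonzero elements number 1348 − 1 = 1347. Hence the nonzero zero-divisors number 1347 − 672 = 675.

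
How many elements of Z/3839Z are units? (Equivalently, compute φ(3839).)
An element a ∈ Z/3839Z is a unit iff gcd(a, 3839) = 1, so the number of units is φ(3839). φ is multiplicative, with φ(p^e) = p^e − p^(e−1). Factorise 3839 = 11 · 349. Then
  φ(3839) = (11 − 1) · (349 − 1) = 10 · 348 = 3480.

Final answer: Z/3839Z has φ(3839) = 3480 units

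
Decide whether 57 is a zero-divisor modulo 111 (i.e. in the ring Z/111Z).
YES

gcd(57, 111) = 3 > 1, so 57 is not a unit in Z/111Z. In Z/nZ every nonzero non-unit is a zero-divisor: explicitly, take b = 111/gcd = 37 ≠ 0 (mod 111); then 57·37 = 2109 = 19·111, i.e. 57·37 ≡ 0 (mod 111). So 57 is a zero-divisor.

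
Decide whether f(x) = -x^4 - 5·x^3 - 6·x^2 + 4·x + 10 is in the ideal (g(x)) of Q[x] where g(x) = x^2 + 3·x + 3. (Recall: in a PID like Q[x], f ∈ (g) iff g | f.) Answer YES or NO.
In Q[x] the ideal (g) consists of all multiples of g, so f ∈ (g) iff g | f, i.e. iff the remainder of f on division by g is 0. Divide f by g (g is monic, so eliminate the leading term of the running remainder at each step):
  leading term -x^4: subtract (-x^2)·g(x) = -x^4 - 3·x^3 - 3·x^2, leaving -2·x^3 - 3·x^2 + 4·x + 10
  leading term -2·x^3: subtract (-2·x)·g(x) = -2·x^3 - 6·x^2 - 6·x, leaving 3·x^2 + 10·x + 10
  leading term 3·x^2: subtract (3)·g(x) = 3·x^2 + 9·x + 9, leaving x + 1
The remainder r(x) = x + 1 ≠ 0 (and deg r < deg g), so g ∤ f, i.e. f ∉ (g).

Final answer: NO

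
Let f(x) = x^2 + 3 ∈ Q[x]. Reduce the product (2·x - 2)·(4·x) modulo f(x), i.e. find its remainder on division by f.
First multiply in Q[x] without reducing: a · b = 8·x^2 - 8·x. Now divide by f(x) = x^2 + 3, eliminating the leading term at each step:
  leading term 8·x^2: subtract (8)·f(x) = 8·x^2 + 24, leaving -8·x - 24
The degree is now < 2, so this is the remainder. Hence a · b ≡ -8·x - 24 in Q[x]/(f).

Final answer: a · b ≡ -8·x - 24 (mod f(x))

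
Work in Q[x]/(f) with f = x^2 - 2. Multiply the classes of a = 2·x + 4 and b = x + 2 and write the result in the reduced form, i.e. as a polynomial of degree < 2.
a · b ≡ 8·x + 12 (mod f(x))

First multiply in Q[x] without reducing: a · b = 2·x^2 + 8·x + 8. Now divide by f(x) = x^2 - 2, eliminating the leading term at each step:
  leading term 2·x^2: subtract (2)·f(x) = 2·x^2 - 4, leaving 8·x + 12
The degree is now < 2, so this is the remainder. Hence a · b ≡ 8·x + 12 in Q[x]/(f).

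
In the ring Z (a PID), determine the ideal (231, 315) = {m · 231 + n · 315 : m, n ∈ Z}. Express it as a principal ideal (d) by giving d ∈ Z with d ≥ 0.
(231, 315) = (21); d = 21

In the PID Z, (a, b) is generated by gcd(a, b). Compute gcd(315, 231) with the extended Euclidean algorithm, tracking rows (r, s, t) with s·315 + t·231 = r:
  row A: (315, 1, 0)   [1·315 + 0·231 = 315]
  row B: (231, 0, 1)   [0·315 + 1·231 = 231]
  315 = 1·231 + 84   → row C = row A − 1·row B = (84, 1, −1)   [check: 1·315 − 1·231 = 84]
  231 = 2·84 + 63   → row D = row B − 2·row C = (63, −2, 3)   [check: −2·315 + 3·231 = 63]
  84 = 1·63 + 21   → row E = row C − 1·row D = (21, 3, −4)   [check: 3·315 − 4·231 = 21]
  63 = 3·21 + 0   → remainder 0, stop. gcd = 21 (last nonzero row E).
So gcd(231, 315) = 21, with Bézout identity 3·315 − 4·231 = 21. Containment (⊇): the Bézout identity exhibits 21 as an element of (231, 315), giving (21) ⊆ (231, 315). Containment (⊆): since 21 | 231 and 21 | 315 (231 = 21·11, 315 = 21·15), every Z-linear combination of 231 and 315 is divisible by 21, so (231, 315) ⊆ (21). Therefore (231, 315) = (21), d = 21.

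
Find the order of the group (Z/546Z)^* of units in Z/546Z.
|(Z/546Z)^*| = 144

(Z/546Z)^* consists of the classes a with gcd(a, 546) = 1, so its order is φ(546). φ is multiplicative, with φ(p^e) = p^e − p^(e−1). Factorise 546 = 2 · 3 · 7 · 13. Then
  φ(546) = (2 − 1) · (3 − 1) · (7 − 1) · (13 − 1) = 1 · 2 · 6 · 12 = 144.
Thus |(Z/546Z)^*| = 144.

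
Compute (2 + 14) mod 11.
5

Reduce the summands first: 14 ≡ 3 (mod 11), so 2 + 14 ≡ 2 + 3 (mod 11). 2 + 3 = 5; 5 = 0·11 + 5, so (2 + 14) mod 11 = 5.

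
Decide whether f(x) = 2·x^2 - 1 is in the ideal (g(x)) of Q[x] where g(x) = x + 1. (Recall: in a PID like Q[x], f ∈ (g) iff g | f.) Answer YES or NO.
NO

In Q[x] the ideal (g) consists of all multiples of g, so f ∈ (g) iff g | f, i.e. iff the remainder of f on division by g is 0. Divide f by g (g is monic, so eliminate the leading term of the running remainder at each step):
  leading term 2·x^2: subtract (2·x)·g(x) = 2·x^2 + 2·x, leaving -2·x - 1
  leading term -2·x: subtract (-2)·g(x) = -2·x - 2, leaving 1
The remainder r(x) = 1 ≠ 0 (and deg r < deg g), so g ∤ f, i.e. f ∉ (g).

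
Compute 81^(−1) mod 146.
81^(−1) ≡ 137 (mod 146)

Apply the extended Euclidean algorithm to (146, 81), tracking rows (r, s, t) with s·146 + t·81 = r. Each division r_prev = q·r_cur + r_new produces the new row as (previous row) − q·(current row):
  row A: (146, 1, 0)   [1·146 + 0·81 = 146]
  row B: (81, 0, 1)   [0·146 + 1·81 = 81]
  146 = 1·81 + 65   → row C = row A − 1·row B = (65, 1, −1)   [check: 1·146 − 1·81 = 65]
  81 = 1·65 + 16   → row D = row B − 1·row C = (16, −1, 2)   [check: −1·146 + 2·81 = 16]
  65 = 4·16 + 1   → row E = row C − 4·row D = (1, 5, −9)   [check: 5·146 − 9·81 = 1]
  16 = 16·1 + 0   → remainder 0, stop. gcd = 1 (last nonzero row E).
The gcd is 1, so 81 is invertible mod 146. The last nonzero row gives 5·146 − 9·81 = 1, so t = −9. So 81^(−1) ≡ −9 ≡ 137 (mod 146). Verify: 81 · 137 = 11097 ≡ 1 (mod 146). ✓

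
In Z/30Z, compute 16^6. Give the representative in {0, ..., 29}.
Use repeated squaring. Binary(6) = 110. Walk through the bits of the exponent 6 left-to-right: at each bit after the leading one, square the running value, then multiply by 16 if the bit is 1 (always reducing mod 30):
  bit 1 = 1 (leading): start with 16.
  bit 2 = 1: square 16^2 = 256 ≡ 16; bit is 1, so multiply 16·16 = 256 ≡ 16 (mod 30).
  bit 3 = 0: square 16^2 = 256 ≡ 16 (mod 30).
Final value: 16^6 ≡ 16 (mod 30).

Final answer: 16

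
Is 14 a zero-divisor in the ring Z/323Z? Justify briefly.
gcd(14, 323) = 1, so 14 is a unit in Z/323Z (it has a multiplicative inverse). A unit cannot be a zero-divisor: if 14·b ≡ 0 then multiplying both sides by 14^(−1) gives b ≡ 0. So 14 is not a zero-divisor.

Final answer: NO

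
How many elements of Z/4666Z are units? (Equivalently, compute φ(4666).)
Z/4666Z has φ(4666) = 2332 units

An element a ∈ Z/4666Z is a unit iff gcd(a, 4666) = 1, so the number of units is φ(4666). φ is multiplicative, with φ(p^e) = p^e − p^(e−1). Factorise 4666 = 2 · 2333. Then
  φ(4666) = (2 − 1) · (2333 − 1) = 1 · 2332 = 2332.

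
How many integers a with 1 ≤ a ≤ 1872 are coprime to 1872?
576

The number of a ∈ {1, ..., 1872} with gcd(a, 1872) = 1 is by definition Euler's totient φ(1872). φ is multiplicative, with φ(p^e) = p^e − p^(e−1). Factorise 1872 = 2^4 · 3^2 · 13. Then
  φ(1872) = (2^4 − 2^3) · (3^2 − 3^1) · (13 − 1) = 8 · 6 · 12 = 576.
So there are 576 such integers.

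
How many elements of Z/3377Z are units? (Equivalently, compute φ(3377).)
Z/3377Z has φ(3377) = 3060 units

An element a ∈ Z/3377Z is a unit iff gcd(a, 3377) = 1, so the number of units is φ(3377). φ is multiplicative, with φ(p^e) = p^e − p^(e−1). Factorise 3377 = 11 · 307. Then
  φ(3377) = (11 − 1) · (307 − 1) = 10 · 306 = 3060.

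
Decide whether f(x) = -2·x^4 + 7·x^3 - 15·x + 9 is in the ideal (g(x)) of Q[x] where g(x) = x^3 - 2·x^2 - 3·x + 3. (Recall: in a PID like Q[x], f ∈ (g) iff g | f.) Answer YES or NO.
In Q[x] the ideal (g) consists of all multiples of g, so f ∈ (g) iff g | f, i.e. iff the remainder of f on division by g is 0. Divide f by g (g is monic, so eliminate the leading term of the running remainder at each step):
  leading term -2·x^4: subtract (-2·x)·g(x) = -2·x^4 + 4·x^3 + 6·x^2 - 6·x, leaving 3·x^3 - 6·x^2 - 9·x + 9
  leading term 3·x^3: subtract (3)·g(x) = 3·x^3 - 6·x^2 - 9·x + 9, leaving 0
The remainder is 0, so f(x) = g(x) · h(x) with h(x) = 3 - 2·x. Hence g | f, i.e. f ∈ (g).

Final answer: YES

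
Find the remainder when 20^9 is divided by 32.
Use repeated squaring. Binary(9) = 1001. Walk through the bits of the exponent 9 left-to-right: at each bit after the leading one, square the running value, then multiply by 20 if the bit is 1 (always reducing mod 32):
  bit 1 = 1 (leading): start with 20.
  bit 2 = 0: square 20^2 = 400 ≡ 16 (mod 32).
  bit 3 = 0: square 16^2 = 256 ≡ 0 (mod 32).
  bit 4 = 1: square 0^2 = 0; bit is 1, so multiply 0·20 = 0 (mod 32).
Final value: 20^9 ≡ 0 (mod 32).

Final answer: 0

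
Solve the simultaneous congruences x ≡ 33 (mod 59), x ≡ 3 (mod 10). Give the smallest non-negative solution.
The moduli 59, 10 are pairwise coprime, so by the CRT there is a unique solution mod 59·10 = 590.
Solve by successive substitution. Start with x ≡ 33 (mod 59).
  Combine with x ≡ 3 (mod 10): write x = 33 + 59·t and require 33 + 59·t ≡ 3 (mod 10), i.e. 59·t ≡ 3 − 33 ≡ 0 (mod 10). Since 59^(−1) ≡ 9 (mod 10) (59 ≡ 9 (mod 10)), t ≡ 9·0 ≡ 0 (mod 10). So x ≡ 33 + 59·0 = 33 (mod 590).
Unique solution in [0, 590): x = 33.

Final answer: x ≡ 33 (mod 590); the representative in [0, 590) is 33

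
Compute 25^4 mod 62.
25

Use repeated squaring. Binary(4) = 100. Walk through the bits of the exponent 4 left-to-right: at each bit after the leading one, square the running value, then multiply by 25 if the bit is 1 (always reducing mod 62):
  bit 1 = 1 (leading): start with 25.
  bit 2 = 0: square 25^2 = 625 ≡ 5 (mod 62).
  bit 3 = 0: square 5^2 = 25 (mod 62).
Final value: 25^4 ≡ 25 (mod 62).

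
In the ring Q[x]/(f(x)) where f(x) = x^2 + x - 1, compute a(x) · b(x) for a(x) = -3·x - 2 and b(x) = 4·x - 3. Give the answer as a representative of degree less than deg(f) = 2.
First multiply in Q[x] without reducing: a · b = -12·x^2 + x + 6. Now divide by f(x) = x^2 + x - 1, eliminating the leading term at each step:
  leading term -12·x^2: subtract (-12)·f(x) = -12·x^2 - 12·x + 12, leaving 13·x - 6
The degree is now < 2, so this is the remainder. Hence a · b ≡ 13·x - 6 in Q[x]/(f).

Final answer: a · b ≡ 13·x - 6 (mod f(x))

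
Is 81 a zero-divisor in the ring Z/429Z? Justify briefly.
gcd(81, 429) = 3 > 1, so 81 is not a unit in Z/429Z. In Z/nZ every nonzero non-unit is a zero-divisor: explicitly, take b = 429/gcd = 143 ≠ 0 (mod 429); then 81·143 = 11583 = 27·429, i.e. 81·143 ≡ 0 (mod 429). So 81 is a zero-divisor.

Final answer: YES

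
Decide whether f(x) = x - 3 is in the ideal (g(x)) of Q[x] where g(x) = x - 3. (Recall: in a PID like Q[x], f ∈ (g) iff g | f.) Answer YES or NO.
YES

In Q[x] the ideal (g) consists of all multiples of g, so f ∈ (g) iff g | f, i.e. iff the remainder of f on division by g is 0. Divide f by g (g is monic, so eliminate the leading term of the running remainder at each step):
  leading term x: subtract (1)·g(x) = x - 3, leaving 0
The remainder is 0, so f(x) = g(x) · h(x) with h(x) = 1. Hence g | f, i.e. f ∈ (g).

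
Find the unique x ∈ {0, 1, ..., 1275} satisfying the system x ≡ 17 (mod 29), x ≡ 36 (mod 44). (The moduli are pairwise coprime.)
The moduli 29, 44 are pairwise coprime, so by the CRT there is a unique solution mod 29·44 = 1276.
Solve by successive substitution. Start with x ≡ 17 (mod 29).
  Combine with x ≡ 36 (mod 44): write x = 17 + 29·t and require 17 + 29·t ≡ 36 (mod 44), i.e. 29·t ≡ 36 − 17 ≡ 19 (mod 44). Since 29^(−1) ≡ 41 (mod 44), t ≡ 41·19 ≡ 31 (mod 44). So x ≡ 17 + 29·31 = 916 (mod 1276).
Unique solution in [0, 1276): x = 916.

Final answer: x ≡ 916 (mod 1276); the representative in [0, 1276) is 916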